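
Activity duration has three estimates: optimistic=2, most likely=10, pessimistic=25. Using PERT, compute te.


te = (o + 4m + p) / 6
= (2 + 4×10 + 25) / 6
= (2 + 40 + 25) / 6
= 67 / 6
= 11.17


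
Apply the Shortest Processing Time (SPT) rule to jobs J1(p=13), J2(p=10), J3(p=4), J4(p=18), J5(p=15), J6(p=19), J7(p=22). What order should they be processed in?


SPT: sort by shortest processing time
  J3: p=4
  J2: p=10
  J1: p=13
  J5: p=15
  J4: p=18
  J6: p=19
  J7: p=22
Order: J3 → J2 → J1 → J5 → J4 → J6 → J7


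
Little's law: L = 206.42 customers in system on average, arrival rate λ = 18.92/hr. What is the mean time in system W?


Little's law: L = λW → W = L / λ
= 206.42 / 18.92
= 10.91 hours


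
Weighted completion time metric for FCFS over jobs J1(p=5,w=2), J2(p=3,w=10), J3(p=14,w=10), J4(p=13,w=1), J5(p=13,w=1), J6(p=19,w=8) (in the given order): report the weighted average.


Completion times:
  J1: C=5, w×C=2×5=10
  J2: C=8, w×C=10×8=80
  J3: C=22, w×C=10×22=220
  J4: C=35, w×C=1×35=35
  J5: C=48, w×C=1×48=48
  J6: C=67, w×C=8×67=536
Sum w×C = 929
Sum w = 32
Weighted avg = 929/32
= 29.03


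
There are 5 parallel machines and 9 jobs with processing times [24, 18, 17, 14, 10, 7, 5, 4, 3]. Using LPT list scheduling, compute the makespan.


Jobs (LPT sorted): [24, 18, 17, 14, 10, 7, 5, 4, 3]
Machines: 5
  J=24 → Machine 1 (load: 0+24=24)
  J=18 → Machine 2 (load: 0+18=18)
  J=17 → Machine 3 (load: 0+17=17)
  J=14 → Machine 4 (load: 0+14=14)
  J=10 → Machine 5 (load: 0+10=10)
  J=7 → Machine 5 (load: 10+7=17)
  J=5 → Machine 4 (load: 14+5=19)
  J=4 → Machine 3 (load: 17+4=21)
  J=3 → Machine 5 (load: 17+3=20)
Machine loads: [24, 18, 21, 19, 20]
Makespan = max = 24 time units


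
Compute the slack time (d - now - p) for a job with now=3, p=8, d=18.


Slack = due - current_time - processing
= 18 - 3 - 8
= 7


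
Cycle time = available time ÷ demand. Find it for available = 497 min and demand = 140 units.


Cycle time = available time / demand
= 497 / 140
= 3.55 min/unit


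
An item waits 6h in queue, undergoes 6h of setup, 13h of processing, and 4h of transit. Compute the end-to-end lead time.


Lead time = queue + setup + processing + transit
= 6 + 6 + 13 + 4
= 29 hours


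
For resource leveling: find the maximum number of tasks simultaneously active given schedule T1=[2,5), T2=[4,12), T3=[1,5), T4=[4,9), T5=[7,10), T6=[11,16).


Check each time point for overlaps:
  t=4: 4 tasks active (T1, T2, T3, T4)
Max concurrent = 4


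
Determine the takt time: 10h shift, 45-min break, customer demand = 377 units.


Available = 10×60 - 45 = 555 min
Takt time = 555 / 377
= 1.47 min/unit


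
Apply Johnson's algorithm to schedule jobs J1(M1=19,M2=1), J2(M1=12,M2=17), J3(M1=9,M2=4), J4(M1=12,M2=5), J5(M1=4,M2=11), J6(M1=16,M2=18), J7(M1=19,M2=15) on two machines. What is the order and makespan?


Johnson's rule:
Group 1 (M1≤M2, sort by M1): ['J5', 'J2', 'J6']
Group 2 (M1>M2, sort desc M2): ['J7', 'J4', 'J3', 'J1']
Sequence: J5 → J2 → J6 → J7 → J4 → J3 → J1
Makespan calculation:
  J5: M1 done=4, M2 done=15
  J2: M1 done=16, M2 done=33
  J6: M1 done=32, M2 done=51
  J7: M1 done=51, M2 done=66
  J4: M1 done=63, M2 done=71
  J3: M1 done=72, M2 done=76
  J1: M1 done=91, M2 done=92
= Sequence: J5 → J2 → J6 → J7 → J4 → J3 → J1, Makespan: 92


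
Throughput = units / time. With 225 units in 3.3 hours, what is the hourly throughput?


Throughput = units / time
= 225 / 3.3
= 68.2 units/hour


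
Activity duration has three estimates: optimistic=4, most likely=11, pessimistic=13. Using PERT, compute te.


te = (o + 4m + p) / 6
= (4 + 4×11 + 13) / 6
= (4 + 44 + 13) / 6
= 61 / 6
= 10.17


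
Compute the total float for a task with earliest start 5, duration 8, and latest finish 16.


EF = ES + duration = 5 + 8 = 13
LS = LF - duration = 16 - 8 = 8
Total Float = LF - EF = 16 - 13
(or LS - ES = 8 - 5)
= 3


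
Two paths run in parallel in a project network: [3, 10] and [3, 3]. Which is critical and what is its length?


Path A: 3 + 10 = 13
Path B: 3 + 3 = 6
Critical path = longest = max(13, 6)
= 13 (Path A)


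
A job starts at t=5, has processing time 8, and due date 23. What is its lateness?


Completion = 5 + 8 = 13
Lateness = C - d = 13 - 23
= -10


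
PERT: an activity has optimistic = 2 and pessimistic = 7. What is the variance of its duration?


σ² = ((p - o) / 6)² = (p - o)² / 36
= (7 - 2)² / 36
= 5² / 36
= 25 / 36
= 0.6944


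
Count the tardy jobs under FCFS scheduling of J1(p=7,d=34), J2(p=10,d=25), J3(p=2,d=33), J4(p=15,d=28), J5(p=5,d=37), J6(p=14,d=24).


Completion vs due date:
  J1: C=7, d=34 → on time
  J2: C=17, d=25 → on time
  J3: C=19, d=33 → on time
  J4: C=34, d=28 → TARDY
  J5: C=39, d=37 → TARDY
  J6: C=53, d=24 → TARDY
Tardy jobs: J4, J5, J6
Count = 3


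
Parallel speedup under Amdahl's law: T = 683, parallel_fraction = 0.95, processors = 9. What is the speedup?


Amdahl's law: T_p = T × ((1-p) + p/N)
= 683 × ((1-0.95) + 0.95/9)
= 683 × (0.05 + 0.1056)
= 683 × 0.1556
= 106.24
Speedup = 683/106.24
= 6.43×


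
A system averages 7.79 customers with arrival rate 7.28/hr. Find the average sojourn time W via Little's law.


Little's law: L = λW → W = L / λ
= 7.79 / 7.28
= 1.07 hours


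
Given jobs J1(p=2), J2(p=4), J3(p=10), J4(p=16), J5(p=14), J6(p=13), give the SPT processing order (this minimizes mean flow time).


SPT: sort by shortest processing time
  J1: p=2
  J2: p=4
  J3: p=10
  J6: p=13
  J5: p=14
  J4: p=16
Order: J1 → J2 → J3 → J6 → J5 → J4


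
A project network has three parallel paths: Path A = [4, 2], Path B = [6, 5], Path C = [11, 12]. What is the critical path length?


Path A: 4 + 2 = 6
Path B: 6 + 5 = 11
Path C: 11 + 12 = 23
Critical path = longest = max(6, 11, 23)
= 23 (Path C)


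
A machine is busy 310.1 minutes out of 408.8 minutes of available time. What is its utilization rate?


Utilization = busy / total × 100
= 310.1 / 408.8 × 100
= 75.9%


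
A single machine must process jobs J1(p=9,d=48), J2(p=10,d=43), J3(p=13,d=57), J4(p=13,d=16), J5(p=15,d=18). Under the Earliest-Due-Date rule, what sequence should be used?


EDD: sort by earliest due date
  J4: d=16, p=13
  J5: d=18, p=15
  J2: d=43, p=10
  J1: d=48, p=9
  J3: d=57, p=13
Order: J4 → J5 → J2 → J1 → J3


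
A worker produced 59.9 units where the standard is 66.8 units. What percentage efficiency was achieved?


Efficiency = (actual / standard) × 100
= (59.9 / 66.8) × 100
= 89.7%


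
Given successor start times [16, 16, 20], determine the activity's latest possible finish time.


LF = min of all successor start times
Successors start at: [16, 16, 20]
LF = min(16, 16, 20)
= 16


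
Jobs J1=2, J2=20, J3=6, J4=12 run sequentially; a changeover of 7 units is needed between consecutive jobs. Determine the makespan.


Makespan = Σ processing + (n-1) × setup
= (2 + 20 + 6 + 12) + (4-1)×7
= 40 + 21
= 61 time units


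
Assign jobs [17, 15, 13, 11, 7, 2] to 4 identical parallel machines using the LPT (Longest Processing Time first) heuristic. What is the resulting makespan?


Jobs (LPT sorted): [17, 15, 13, 11, 7, 2]
Machines: 4
  J=17 → Machine 1 (load: 0+17=17)
  J=15 → Machine 2 (load: 0+15=15)
  J=13 → Machine 3 (load: 0+13=13)
  J=11 → Machine 4 (load: 0+11=11)
  J=7 → Machine 4 (load: 11+7=18)
  J=2 → Machine 3 (load: 13+2=15)
Machine loads: [17, 15, 15, 18]
Makespan = max = 18 time units


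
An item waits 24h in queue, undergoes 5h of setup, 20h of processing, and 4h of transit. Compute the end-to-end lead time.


Lead time = queue + setup + processing + transit
= 24 + 5 + 20 + 4
= 53 hours


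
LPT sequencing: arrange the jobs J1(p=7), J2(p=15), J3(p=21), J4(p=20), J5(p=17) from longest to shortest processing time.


LPT: sort by longest processing time first
  J3: p=21
  J4: p=20
  J5: p=17
  J2: p=15
  J1: p=7
Order: J3 → J4 → J5 → J2 → J1


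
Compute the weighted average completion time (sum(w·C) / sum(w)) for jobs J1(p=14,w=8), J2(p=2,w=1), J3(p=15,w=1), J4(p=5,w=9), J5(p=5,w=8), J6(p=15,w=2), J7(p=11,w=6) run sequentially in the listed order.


Completion times:
  J1: C=14, w×C=8×14=112
  J2: C=16, w×C=1×16=16
  J3: C=31, w×C=1×31=31
  J4: C=36, w×C=9×36=324
  J5: C=41, w×C=8×41=328
  J6: C=56, w×C=2×56=112
  J7: C=67, w×C=6×67=402
Sum w×C = 1325
Sum w = 35
Weighted avg = 1325/35
= 37.86


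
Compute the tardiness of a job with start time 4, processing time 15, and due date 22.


Completion = start + processing = 4 + 15 = 19
Tardiness = max(0, C - d) = max(0, 19 - 22)
= max(0, -3)
= 0


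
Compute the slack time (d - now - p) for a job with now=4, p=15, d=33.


Slack = due - current_time - processing
= 33 - 4 - 15
= 14


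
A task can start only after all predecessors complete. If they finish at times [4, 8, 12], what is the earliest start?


ES = max of all predecessor completion times
Predecessors: [4, 8, 12]
ES = max(4, 8, 12)
= 12


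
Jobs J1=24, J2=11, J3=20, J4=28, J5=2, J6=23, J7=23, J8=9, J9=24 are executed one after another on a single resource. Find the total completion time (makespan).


Sequential makespan: sum all processing times
= 24 + 11 + 20 + 28 + 2 + 23 + 23 + 9 + 24
= 164 time units


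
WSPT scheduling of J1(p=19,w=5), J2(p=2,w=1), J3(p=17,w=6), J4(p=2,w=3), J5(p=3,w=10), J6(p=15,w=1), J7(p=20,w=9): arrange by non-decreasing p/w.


WSPT (Smith's rule): sort by p/w ascending
  J5: p/w = 3/10 = 0.300
  J4: p/w = 2/3 = 0.667
  J2: p/w = 2/1 = 2.000
  J7: p/w = 20/9 = 2.222
  J3: p/w = 17/6 = 2.833
  J1: p/w = 19/5 = 3.800
  J6: p/w = 15/1 = 15.000
Order: J5 → J4 → J2 → J7 → J3 → J1 → J6


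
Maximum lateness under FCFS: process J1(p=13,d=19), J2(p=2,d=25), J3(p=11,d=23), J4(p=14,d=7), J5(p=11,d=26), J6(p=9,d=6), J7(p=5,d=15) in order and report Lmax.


Lateness per job (L = C - d):
  J1: C=13, d=19, L=-6
  J2: C=15, d=25, L=-10
  J3: C=26, d=23, L=3
  J4: C=40, d=7, L=33
  J5: C=51, d=26, L=25
  J6: C=60, d=6, L=54
  J7: C=65, d=15, L=50
Lmax = max(-6, -10, 3, 33, 25, 54, 50)
= 54


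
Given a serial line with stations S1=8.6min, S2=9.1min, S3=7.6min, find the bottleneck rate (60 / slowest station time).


Bottleneck = longest station time
Station times: [8.6, 9.1, 7.6]
Max = 9.1 min
Rate = 60 / 9.1
= 6.59 units/hour (bottleneck: 9.1min)


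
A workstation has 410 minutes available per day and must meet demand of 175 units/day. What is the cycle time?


Cycle time = available time / demand
= 410 / 175
= 2.34 min/unit


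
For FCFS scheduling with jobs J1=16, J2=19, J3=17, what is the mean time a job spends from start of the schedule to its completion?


Completion times:
  J1: completes at 16
  J2: completes at 35
  J3: completes at 52
Sum = 103
Average = 103/3
= 34.33


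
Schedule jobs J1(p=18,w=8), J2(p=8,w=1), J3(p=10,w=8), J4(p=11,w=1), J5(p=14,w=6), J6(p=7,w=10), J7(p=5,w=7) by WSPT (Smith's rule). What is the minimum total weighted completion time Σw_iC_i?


WSPT order (by p/w): J6 → J7 → J3 → J1 → J5 → J2 → J4
  J6: C=7, w·C=10×7=70
  J7: C=12, w·C=7×12=84
  J3: C=22, w·C=8×22=176
  J1: C=40, w·C=8×40=320
  J5: C=54, w·C=6×54=324
  J2: C=62, w·C=1×62=62
  J4: C=73, w·C=1×73=73
Σ w·C = 1109
= 1109


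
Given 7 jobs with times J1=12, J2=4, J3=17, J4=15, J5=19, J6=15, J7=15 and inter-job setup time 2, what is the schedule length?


Makespan = Σ processing + (n-1) × setup
= (12 + 4 + 17 + 15 + 19 + 15 + 15) + (7-1)×2
= 97 + 12
= 109 time units


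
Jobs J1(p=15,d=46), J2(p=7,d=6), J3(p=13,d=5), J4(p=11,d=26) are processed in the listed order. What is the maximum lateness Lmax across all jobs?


Lateness per job (L = C - d):
  J1: C=15, d=46, L=-31
  J2: C=22, d=6, L=16
  J3: C=35, d=5, L=30
  J4: C=46, d=26, L=20
Lmax = max(-31, 16, 30, 20)
= 30


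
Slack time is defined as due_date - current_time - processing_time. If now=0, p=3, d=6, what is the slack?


Slack = due - current_time - processing
= 6 - 0 - 3
= 3


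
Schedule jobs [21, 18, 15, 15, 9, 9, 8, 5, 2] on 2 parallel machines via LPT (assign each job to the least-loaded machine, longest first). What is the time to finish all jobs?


Jobs (LPT sorted): [21, 18, 15, 15, 9, 9, 8, 5, 2]
Machines: 2
  J=21 → Machine 1 (load: 0+21=21)
  J=18 → Machine 2 (load: 0+18=18)
  J=15 → Machine 2 (load: 18+15=33)
  J=15 → Machine 1 (load: 21+15=36)
  J=9 → Machine 2 (load: 33+9=42)
  J=9 → Machine 1 (load: 36+9=45)
  J=8 → Machine 2 (load: 42+8=50)
  J=5 → Machine 1 (load: 45+5=50)
  J=2 → Machine 1 (load: 50+2=52)
Machine loads: [52, 50]
Makespan = max = 52 time units


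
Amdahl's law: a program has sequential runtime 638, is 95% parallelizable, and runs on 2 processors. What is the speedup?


Amdahl's law: T_p = T × ((1-p) + p/N)
= 638 × ((1-0.95) + 0.95/2)
= 638 × (0.05 + 0.4750)
= 638 × 0.5250
= 334.95
Speedup = 638/334.95
= 1.90×


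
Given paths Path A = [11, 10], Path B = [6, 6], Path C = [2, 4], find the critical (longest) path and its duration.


Path A: 11 + 10 = 21
Path B: 6 + 6 = 12
Path C: 2 + 4 = 6
Critical path = longest = max(21, 12, 6)
= 21 (Path A)


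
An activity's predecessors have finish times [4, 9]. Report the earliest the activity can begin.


ES = max of all predecessor completion times
Predecessors: [4, 9]
ES = max(4, 9)
= 9


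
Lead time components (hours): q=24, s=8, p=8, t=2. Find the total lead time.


Lead time = queue + setup + processing + transit
= 24 + 8 + 8 + 2
= 42 hours


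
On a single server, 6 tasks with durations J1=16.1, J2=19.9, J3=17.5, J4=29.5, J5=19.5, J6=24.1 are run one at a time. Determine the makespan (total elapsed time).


Sequential makespan: sum all processing times
= 16.1 + 19.9 + 17.5 + 29.5 + 19.5 + 24.1
= 126.6 time units


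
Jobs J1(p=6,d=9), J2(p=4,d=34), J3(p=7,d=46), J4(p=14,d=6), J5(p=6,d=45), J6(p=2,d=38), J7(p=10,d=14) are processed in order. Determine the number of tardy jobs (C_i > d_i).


Completion vs due date:
  J1: C=6, d=9 → on time
  J2: C=10, d=34 → on time
  J3: C=17, d=46 → on time
  J4: C=31, d=6 → TARDY
  J5: C=37, d=45 → on time
  J6: C=39, d=38 → TARDY
  J7: C=49, d=14 → TARDY
Tardy jobs: J4, J6, J7
Count = 3


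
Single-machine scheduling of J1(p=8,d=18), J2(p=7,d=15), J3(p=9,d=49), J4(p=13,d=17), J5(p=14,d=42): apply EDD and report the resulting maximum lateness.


EDD order: J2 → J4 → J1 → J5 → J3
Completion and lateness:
  J2: C=7, d=15, L=7-15=-8
  J4: C=20, d=17, L=20-17=3
  J1: C=28, d=18, L=28-18=10
  J5: C=42, d=42, L=42-42=0
  J3: C=51, d=49, L=51-49=2
Lmax = max(-8, 3, 10, 0, 2)
= 10


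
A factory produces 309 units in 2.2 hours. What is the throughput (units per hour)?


Throughput = units / time
= 309 / 2.2
= 140.5 units/hour


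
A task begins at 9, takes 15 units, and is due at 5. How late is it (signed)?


Completion = 9 + 15 = 24
Lateness = C - d = 24 - 5
= 19


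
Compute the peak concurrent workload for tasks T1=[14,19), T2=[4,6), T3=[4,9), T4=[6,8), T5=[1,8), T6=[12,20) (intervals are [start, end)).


Check each time point for overlaps:
  t=4: 3 tasks active (T2, T3, T5)
Max concurrent = 3


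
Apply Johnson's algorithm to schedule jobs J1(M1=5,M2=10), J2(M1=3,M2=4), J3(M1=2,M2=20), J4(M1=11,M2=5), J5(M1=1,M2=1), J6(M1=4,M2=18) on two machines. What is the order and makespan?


Johnson's rule:
Group 1 (M1≤M2, sort by M1): ['J5', 'J3', 'J2', 'J6', 'J1']
Group 2 (M1>M2, sort desc M2): ['J4']
Sequence: J5 → J3 → J2 → J6 → J1 → J4
Makespan calculation:
  J5: M1 done=1, M2 done=2
  J3: M1 done=3, M2 done=23
  J2: M1 done=6, M2 done=27
  J6: M1 done=10, M2 done=45
  J1: M1 done=15, M2 done=55
  J4: M1 done=26, M2 done=60
= Sequence: J5 → J3 → J2 → J6 → J1 → J4, Makespan: 60


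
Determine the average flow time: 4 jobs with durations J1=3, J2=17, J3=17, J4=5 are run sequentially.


Completion times:
  J1: completes at 3
  J2: completes at 20
  J3: completes at 37
  J4: completes at 42
Sum = 102
Average = 102/4
= 25.50


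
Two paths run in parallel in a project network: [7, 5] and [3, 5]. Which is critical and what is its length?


Path A: 7 + 5 = 12
Path B: 3 + 5 = 8
Critical path = longest = max(12, 8)
= 12 (Path A)


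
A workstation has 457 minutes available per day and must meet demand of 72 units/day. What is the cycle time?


Cycle time = available time / demand
= 457 / 72
= 6.35 min/unit


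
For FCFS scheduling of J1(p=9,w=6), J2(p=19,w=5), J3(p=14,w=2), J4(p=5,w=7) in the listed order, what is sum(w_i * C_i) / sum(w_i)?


Completion times:
  J1: C=9, w×C=6×9=54
  J2: C=28, w×C=5×28=140
  J3: C=42, w×C=2×42=84
  J4: C=47, w×C=7×47=329
Sum w×C = 607
Sum w = 20
Weighted avg = 607/20
= 30.35


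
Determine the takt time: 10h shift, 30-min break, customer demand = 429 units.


Available = 10×60 - 30 = 570 min
Takt time = 570 / 429
= 1.33 min/unit


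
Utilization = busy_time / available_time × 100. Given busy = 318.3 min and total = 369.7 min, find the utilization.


Utilization = busy / total × 100
= 318.3 / 369.7 × 100
= 86.1%


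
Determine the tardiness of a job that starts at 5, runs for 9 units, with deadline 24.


Completion = start + processing = 5 + 9 = 14
Tardiness = max(0, C - d) = max(0, 14 - 24)
= max(0, -10)
= 0


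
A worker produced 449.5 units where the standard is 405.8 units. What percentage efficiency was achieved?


Efficiency = (actual / standard) × 100
= (449.5 / 405.8) × 100
= 110.8%


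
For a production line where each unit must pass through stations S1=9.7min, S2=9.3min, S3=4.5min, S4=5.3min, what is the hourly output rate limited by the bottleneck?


Bottleneck = longest station time
Station times: [9.7, 9.3, 4.5, 5.3]
Max = 9.7 min
Rate = 60 / 9.7
= 6.19 units/hour (bottleneck: 9.7min)


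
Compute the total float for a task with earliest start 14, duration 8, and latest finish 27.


EF = ES + duration = 14 + 8 = 22
LS = LF - duration = 27 - 8 = 19
Total Float = LF - EF = 27 - 22
(or LS - ES = 19 - 14)
= 5


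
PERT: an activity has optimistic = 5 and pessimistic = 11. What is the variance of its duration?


σ² = ((p - o) / 6)² = (p - o)² / 36
= (11 - 5)² / 36
= 6² / 36
= 36 / 36
= 1.0000


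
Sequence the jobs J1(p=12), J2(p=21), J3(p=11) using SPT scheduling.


SPT: sort by shortest processing time
  J3: p=11
  J1: p=12
  J2: p=21
Order: J3 → J1 → J2


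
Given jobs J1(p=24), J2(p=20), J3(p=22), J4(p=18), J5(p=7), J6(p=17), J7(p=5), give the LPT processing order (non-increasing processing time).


LPT: sort by longest processing time first
  J1: p=24
  J3: p=22
  J2: p=20
  J4: p=18
  J6: p=17
  J5: p=7
  J7: p=5
Order: J1 → J3 → J2 → J4 → J6 → J5 → J7


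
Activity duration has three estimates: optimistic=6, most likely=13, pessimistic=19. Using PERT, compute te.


te = (o + 4m + p) / 6
= (6 + 4×13 + 19) / 6
= (6 + 52 + 19) / 6
= 77 / 6
= 12.83


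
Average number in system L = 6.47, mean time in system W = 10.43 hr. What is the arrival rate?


Little's law: L = λW → λ = L / W
= 6.47 / 10.43
= 0.62 per hour


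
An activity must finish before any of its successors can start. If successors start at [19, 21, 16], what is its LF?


LF = min of all successor start times
Successors start at: [19, 21, 16]
LF = min(19, 21, 16)
= 16


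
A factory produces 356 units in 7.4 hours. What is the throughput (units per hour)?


Throughput = units / time
= 356 / 7.4
= 48.1 units/hour


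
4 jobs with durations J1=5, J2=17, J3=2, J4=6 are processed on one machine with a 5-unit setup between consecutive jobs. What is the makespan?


Makespan = Σ processing + (n-1) × setup
= (5 + 17 + 2 + 6) + (4-1)×5
= 30 + 15
= 45 time units


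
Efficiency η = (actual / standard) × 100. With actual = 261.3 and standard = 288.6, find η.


Efficiency = (actual / standard) × 100
= (261.3 / 288.6) × 100
= 90.5%


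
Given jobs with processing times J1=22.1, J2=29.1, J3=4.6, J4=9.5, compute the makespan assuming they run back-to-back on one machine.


Sequential makespan: sum all processing times
= 22.1 + 29.1 + 4.6 + 9.5
= 65.3 time units


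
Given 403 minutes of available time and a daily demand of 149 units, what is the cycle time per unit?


Cycle time = available time / demand
= 403 / 149
= 2.70 min/unit


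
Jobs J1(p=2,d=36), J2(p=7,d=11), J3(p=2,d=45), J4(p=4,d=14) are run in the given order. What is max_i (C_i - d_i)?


Lateness per job (L = C - d):
  J1: C=2, d=36, L=-34
  J2: C=9, d=11, L=-2
  J3: C=11, d=45, L=-34
  J4: C=15, d=14, L=1
Lmax = max(-34, -2, -34, 1)
= 1


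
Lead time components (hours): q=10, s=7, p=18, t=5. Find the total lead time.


Lead time = queue + setup + processing + transit
= 10 + 7 + 18 + 5
= 40 hours


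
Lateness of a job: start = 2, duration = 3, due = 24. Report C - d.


Completion = 2 + 3 = 5
Lateness = C - d = 5 - 24
= -19


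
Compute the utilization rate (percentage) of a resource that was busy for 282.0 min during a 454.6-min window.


Utilization = busy / total × 100
= 282.0 / 454.6 × 100
= 62.0%


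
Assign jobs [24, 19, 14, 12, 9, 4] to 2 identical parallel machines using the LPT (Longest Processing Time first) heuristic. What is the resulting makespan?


Jobs (LPT sorted): [24, 19, 14, 12, 9, 4]
Machines: 2
  J=24 → Machine 1 (load: 0+24=24)
  J=19 → Machine 2 (load: 0+19=19)
  J=14 → Machine 2 (load: 19+14=33)
  J=12 → Machine 1 (load: 24+12=36)
  J=9 → Machine 2 (load: 33+9=42)
  J=4 → Machine 1 (load: 36+4=40)
Machine loads: [40, 42]
Makespan = max = 42 time units


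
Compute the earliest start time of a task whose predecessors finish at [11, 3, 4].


ES = max of all predecessor completion times
Predecessors: [11, 3, 4]
ES = max(11, 3, 4)
= 11


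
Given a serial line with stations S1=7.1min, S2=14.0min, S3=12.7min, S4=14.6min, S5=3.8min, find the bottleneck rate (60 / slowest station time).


Bottleneck = longest station time
Station times: [7.1, 14.0, 12.7, 14.6, 3.8]
Max = 14.6 min
Rate = 60 / 14.6
= 4.11 units/hour (bottleneck: 14.6min)


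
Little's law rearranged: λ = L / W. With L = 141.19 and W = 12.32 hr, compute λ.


Little's law: L = λW → λ = L / W
= 141.19 / 12.32
= 11.46 per hour


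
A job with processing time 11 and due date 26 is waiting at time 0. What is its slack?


Slack = due - current_time - processing
= 26 - 0 - 11
= 15


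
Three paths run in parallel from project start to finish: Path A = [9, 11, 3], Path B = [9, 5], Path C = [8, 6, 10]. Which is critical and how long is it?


Path A: 9 + 11 + 3 = 23
Path B: 9 + 5 = 14
Path C: 8 + 6 + 10 = 24
Critical path = longest = max(23, 14, 24)
= 24 (Path C)


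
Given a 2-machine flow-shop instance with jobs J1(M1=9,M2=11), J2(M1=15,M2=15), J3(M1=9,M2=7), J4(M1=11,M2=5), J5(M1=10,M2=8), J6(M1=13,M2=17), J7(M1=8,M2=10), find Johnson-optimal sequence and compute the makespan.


Johnson's rule:
Group 1 (M1≤M2, sort by M1): ['J7', 'J1', 'J6', 'J2']
Group 2 (M1>M2, sort desc M2): ['J5', 'J3', 'J4']
Sequence: J7 → J1 → J6 → J2 → J5 → J3 → J4
Makespan calculation:
  J7: M1 done=8, M2 done=18
  J1: M1 done=17, M2 done=29
  J6: M1 done=30, M2 done=47
  J2: M1 done=45, M2 done=62
  J5: M1 done=55, M2 done=70
  J3: M1 done=64, M2 done=77
  J4: M1 done=75, M2 done=82
= Sequence: J7 → J1 → J6 → J2 → J5 → J3 → J4, Makespan: 82


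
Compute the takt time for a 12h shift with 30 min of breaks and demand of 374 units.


Available = 12×60 - 30 = 690 min
Takt time = 690 / 374
= 1.84 min/unit


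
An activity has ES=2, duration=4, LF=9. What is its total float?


EF = ES + duration = 2 + 4 = 6
LS = LF - duration = 9 - 4 = 5
Total Float = LF - EF = 9 - 6
(or LS - ES = 5 - 2)
= 3


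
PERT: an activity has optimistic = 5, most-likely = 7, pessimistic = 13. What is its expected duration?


te = (o + 4m + p) / 6
= (5 + 4×7 + 13) / 6
= (5 + 28 + 13) / 6
= 46 / 6
= 7.67


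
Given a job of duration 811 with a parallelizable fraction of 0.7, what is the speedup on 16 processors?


Amdahl's law: T_p = T × ((1-p) + p/N)
= 811 × ((1-0.7) + 0.7/16)
= 811 × (0.30 + 0.0437)
= 811 × 0.3438
= 278.78
Speedup = 811/278.78
= 2.91×


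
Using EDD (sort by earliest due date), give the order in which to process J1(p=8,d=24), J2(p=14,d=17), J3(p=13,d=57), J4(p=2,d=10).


EDD: sort by earliest due date
  J4: d=10, p=2
  J2: d=17, p=14
  J1: d=24, p=8
  J3: d=57, p=13
Order: J4 → J2 → J1 → J3


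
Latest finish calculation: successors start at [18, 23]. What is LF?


LF = min of all successor start times
Successors start at: [18, 23]
LF = min(18, 23)
= 18


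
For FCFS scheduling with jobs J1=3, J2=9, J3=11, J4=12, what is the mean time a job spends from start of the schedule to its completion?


Completion times:
  J1: completes at 3
  J2: completes at 12
  J3: completes at 23
  J4: completes at 35
Sum = 73
Average = 73/4
= 18.25


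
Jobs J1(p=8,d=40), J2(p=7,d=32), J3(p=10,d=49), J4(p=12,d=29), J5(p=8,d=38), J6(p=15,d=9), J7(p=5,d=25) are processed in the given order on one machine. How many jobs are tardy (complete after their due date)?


Completion vs due date:
  J1: C=8, d=40 → on time
  J2: C=15, d=32 → on time
  J3: C=25, d=49 → on time
  J4: C=37, d=29 → TARDY
  J5: C=45, d=38 → TARDY
  J6: C=60, d=9 → TARDY
  J7: C=65, d=25 → TARDY
Tardy jobs: J4, J5, J6, J7
Count = 4


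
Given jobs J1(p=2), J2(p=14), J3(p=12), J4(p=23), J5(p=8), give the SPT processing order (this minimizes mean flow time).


SPT: sort by shortest processing time
  J1: p=2
  J5: p=8
  J3: p=12
  J2: p=14
  J4: p=23
Order: J1 → J5 → J3 → J2 → J4


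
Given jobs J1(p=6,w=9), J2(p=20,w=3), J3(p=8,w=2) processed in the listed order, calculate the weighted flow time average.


Completion times:
  J1: C=6, w×C=9×6=54
  J2: C=26, w×C=3×26=78
  J3: C=34, w×C=2×34=68
Sum w×C = 200
Sum w = 14
Weighted avg = 200/14
= 14.29


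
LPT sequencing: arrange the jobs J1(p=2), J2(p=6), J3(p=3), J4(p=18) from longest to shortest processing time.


LPT: sort by longest processing time first
  J4: p=18
  J2: p=6
  J3: p=3
  J1: p=2
Order: J4 → J2 → J3 → J1


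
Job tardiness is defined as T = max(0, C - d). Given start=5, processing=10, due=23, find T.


Completion = start + processing = 5 + 10 = 15
Tardiness = max(0, C - d) = max(0, 15 - 23)
= max(0, -8)
= 0


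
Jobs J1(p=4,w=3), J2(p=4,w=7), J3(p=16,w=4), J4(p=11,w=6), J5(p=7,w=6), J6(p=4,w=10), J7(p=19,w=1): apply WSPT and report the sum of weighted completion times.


WSPT order (by p/w): J6 → J2 → J5 → J1 → J4 → J3 → J7
  J6: C=4, w·C=10×4=40
  J2: C=8, w·C=7×8=56
  J5: C=15, w·C=6×15=90
  J1: C=19, w·C=3×19=57
  J4: C=30, w·C=6×30=180
  J3: C=46, w·C=4×46=184
  J7: C=65, w·C=1×65=65
Σ w·C = 672
= 672


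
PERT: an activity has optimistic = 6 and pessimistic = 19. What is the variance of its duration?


σ² = ((p - o) / 6)² = (p - o)² / 36
= (19 - 6)² / 36
= 13² / 36
= 169 / 36
= 4.6944


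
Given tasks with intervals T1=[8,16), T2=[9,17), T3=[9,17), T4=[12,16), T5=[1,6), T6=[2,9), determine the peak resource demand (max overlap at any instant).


Check each time point for overlaps:
  t=12: 4 tasks active (T1, T2, T3, T4)
Max concurrent = 4


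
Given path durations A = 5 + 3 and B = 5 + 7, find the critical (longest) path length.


Path A: 5 + 3 = 8
Path B: 5 + 7 = 12
Critical path = longest = max(8, 12)
= 12 (Path B)


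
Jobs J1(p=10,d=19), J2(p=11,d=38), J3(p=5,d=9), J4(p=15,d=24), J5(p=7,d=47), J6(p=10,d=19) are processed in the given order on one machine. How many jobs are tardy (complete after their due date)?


Completion vs due date:
  J1: C=10, d=19 → on time
  J2: C=21, d=38 → on time
  J3: C=26, d=9 → TARDY
  J4: C=41, d=24 → TARDY
  J5: C=48, d=47 → TARDY
  J6: C=58, d=19 → TARDY
Tardy jobs: J3, J4, J5, J6
Count = 4


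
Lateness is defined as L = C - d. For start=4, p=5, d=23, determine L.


Completion = 4 + 5 = 9
Lateness = C - d = 9 - 23
= -14


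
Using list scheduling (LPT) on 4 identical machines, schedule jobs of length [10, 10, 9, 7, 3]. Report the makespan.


Jobs (LPT sorted): [10, 10, 9, 7, 3]
Machines: 4
  J=10 → Machine 1 (load: 0+10=10)
  J=10 → Machine 2 (load: 0+10=10)
  J=9 → Machine 3 (load: 0+9=9)
  J=7 → Machine 4 (load: 0+7=7)
  J=3 → Machine 4 (load: 7+3=10)
Machine loads: [10, 10, 9, 10]
Makespan = max = 10 time units


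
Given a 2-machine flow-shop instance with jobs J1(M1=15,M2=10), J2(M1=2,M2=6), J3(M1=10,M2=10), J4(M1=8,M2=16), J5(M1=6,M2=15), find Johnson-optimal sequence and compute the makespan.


Johnson's rule:
Group 1 (M1≤M2, sort by M1): ['J2', 'J5', 'J4', 'J3']
Group 2 (M1>M2, sort desc M2): ['J1']
Sequence: J2 → J5 → J4 → J3 → J1
Makespan calculation:
  J2: M1 done=2, M2 done=8
  J5: M1 done=8, M2 done=23
  J4: M1 done=16, M2 done=39
  J3: M1 done=26, M2 done=49
  J1: M1 done=41, M2 done=59
= Sequence: J2 → J5 → J4 → J3 → J1, Makespan: 59


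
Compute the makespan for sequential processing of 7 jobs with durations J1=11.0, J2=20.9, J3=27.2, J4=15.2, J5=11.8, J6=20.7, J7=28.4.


Sequential makespan: sum all processing times
= 11.0 + 20.9 + 27.2 + 15.2 + 11.8 + 20.7 + 28.4
= 135.2 time units


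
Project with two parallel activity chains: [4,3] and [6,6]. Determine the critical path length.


Path A: 4 + 3 = 7
Path B: 6 + 6 = 12
Critical path = longest = max(7, 12)
= 12 (Path B)


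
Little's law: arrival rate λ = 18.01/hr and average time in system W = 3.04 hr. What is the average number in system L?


Little's law: L = λ × W
= 18.01 × 3.04
= 54.75


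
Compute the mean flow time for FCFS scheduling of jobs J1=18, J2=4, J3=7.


Completion times:
  J1: completes at 18
  J2: completes at 22
  J3: completes at 29
Sum = 69
Average = 69/3
= 23.00


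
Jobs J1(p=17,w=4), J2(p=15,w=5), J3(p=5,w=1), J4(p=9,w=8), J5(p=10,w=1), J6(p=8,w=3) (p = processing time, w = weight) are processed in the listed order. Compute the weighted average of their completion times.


Completion times:
  J1: C=17, w×C=4×17=68
  J2: C=32, w×C=5×32=160
  J3: C=37, w×C=1×37=37
  J4: C=46, w×C=8×46=368
  J5: C=56, w×C=1×56=56
  J6: C=64, w×C=3×64=192
Sum w×C = 881
Sum w = 22
Weighted avg = 881/22
= 40.05


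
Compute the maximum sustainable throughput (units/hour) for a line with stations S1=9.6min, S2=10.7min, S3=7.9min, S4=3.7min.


Bottleneck = longest station time
Station times: [9.6, 10.7, 7.9, 3.7]
Max = 10.7 min
Rate = 60 / 10.7
= 5.61 units/hour (bottleneck: 10.7min)


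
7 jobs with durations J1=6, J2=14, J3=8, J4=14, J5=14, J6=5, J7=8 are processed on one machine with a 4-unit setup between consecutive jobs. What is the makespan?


Makespan = Σ processing + (n-1) × setup
= (6 + 14 + 8 + 14 + 14 + 5 + 8) + (7-1)×4
= 69 + 24
= 93 time units


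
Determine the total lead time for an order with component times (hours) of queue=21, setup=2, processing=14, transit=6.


Lead time = queue + setup + processing + transit
= 21 + 2 + 14 + 6
= 43 hours


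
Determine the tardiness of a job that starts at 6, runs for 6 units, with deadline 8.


Completion = start + processing = 6 + 6 = 12
Tardiness = max(0, C - d) = max(0, 12 - 8)
= max(0, 4)
= 4


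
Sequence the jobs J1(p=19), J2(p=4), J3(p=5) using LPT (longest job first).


LPT: sort by longest processing time first
  J1: p=19
  J3: p=5
  J2: p=4
Order: J1 → J3 → J2


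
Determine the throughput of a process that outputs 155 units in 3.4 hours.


Throughput = units / time
= 155 / 3.4
= 45.6 units/hour


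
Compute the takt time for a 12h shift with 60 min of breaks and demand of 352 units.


Available = 12×60 - 60 = 660 min
Takt time = 660 / 352
= 1.88 min/unit


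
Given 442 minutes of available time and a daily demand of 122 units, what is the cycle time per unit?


Cycle time = available time / demand
= 442 / 122
= 3.62 min/unit


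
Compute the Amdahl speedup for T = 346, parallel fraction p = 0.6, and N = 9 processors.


Amdahl's law: T_p = T × ((1-p) + p/N)
= 346 × ((1-0.6) + 0.6/9)
= 346 × (0.40 + 0.0667)
= 346 × 0.4667
= 161.47
Speedup = 346/161.47
= 2.14×


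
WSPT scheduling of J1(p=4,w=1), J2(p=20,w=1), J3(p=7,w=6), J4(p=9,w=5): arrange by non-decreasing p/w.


WSPT (Smith's rule): sort by p/w ascending
  J3: p/w = 7/6 = 1.167
  J4: p/w = 9/5 = 1.800
  J1: p/w = 4/1 = 4.000
  J2: p/w = 20/1 = 20.000
Order: J3 → J4 → J1 → J2


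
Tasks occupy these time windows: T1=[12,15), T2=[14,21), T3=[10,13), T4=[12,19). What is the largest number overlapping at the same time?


Check each time point for overlaps:
  t=12: 3 tasks active (T1, T3, T4)
Max concurrent = 3


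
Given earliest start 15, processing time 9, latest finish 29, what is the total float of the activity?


EF = ES + duration = 15 + 9 = 24
LS = LF - duration = 29 - 9 = 20
Total Float = LF - EF = 29 - 24
(or LS - ES = 20 - 15)
= 5


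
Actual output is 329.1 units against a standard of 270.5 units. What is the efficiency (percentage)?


Efficiency = (actual / standard) × 100
= (329.1 / 270.5) × 100
= 121.7%


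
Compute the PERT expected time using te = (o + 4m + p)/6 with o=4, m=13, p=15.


te = (o + 4m + p) / 6
= (4 + 4×13 + 15) / 6
= (4 + 52 + 15) / 6
= 71 / 6
= 11.83


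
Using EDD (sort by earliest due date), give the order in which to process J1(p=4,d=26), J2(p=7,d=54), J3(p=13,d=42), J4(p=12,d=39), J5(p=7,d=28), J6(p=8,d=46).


EDD: sort by earliest due date
  J1: d=26, p=4
  J5: d=28, p=7
  J4: d=39, p=12
  J3: d=42, p=13
  J6: d=46, p=8
  J2: d=54, p=7
Order: J1 → J5 → J4 → J3 → J6 → J2


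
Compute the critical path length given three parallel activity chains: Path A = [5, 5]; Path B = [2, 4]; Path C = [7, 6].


Path A: 5 + 5 = 10
Path B: 2 + 4 = 6
Path C: 7 + 6 = 13
Critical path = longest = max(10, 6, 13)
= 13 (Path C)


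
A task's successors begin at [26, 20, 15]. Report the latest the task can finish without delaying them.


LF = min of all successor start times
Successors start at: [26, 20, 15]
LF = min(26, 20, 15)
= 15


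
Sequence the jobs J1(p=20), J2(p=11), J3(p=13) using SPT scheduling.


SPT: sort by shortest processing time
  J2: p=11
  J3: p=13
  J1: p=20
Order: J2 → J3 → J1


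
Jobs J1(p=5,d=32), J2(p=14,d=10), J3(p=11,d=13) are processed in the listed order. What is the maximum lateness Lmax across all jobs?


Lateness per job (L = C - d):
  J1: C=5, d=32, L=-27
  J2: C=19, d=10, L=9
  J3: C=30, d=13, L=17
Lmax = max(-27, 9, 17)
= 17


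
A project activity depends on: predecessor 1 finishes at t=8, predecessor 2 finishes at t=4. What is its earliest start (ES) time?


ES = max of all predecessor completion times
Predecessors: [8, 4]
ES = max(8, 4)
= 8


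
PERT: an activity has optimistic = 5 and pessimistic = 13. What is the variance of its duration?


σ² = ((p - o) / 6)² = (p - o)² / 36
= (13 - 5)² / 36
= 8² / 36
= 64 / 36
= 1.7778


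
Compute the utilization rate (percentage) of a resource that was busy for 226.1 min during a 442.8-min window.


Utilization = busy / total × 100
= 226.1 / 442.8 × 100
= 51.1%


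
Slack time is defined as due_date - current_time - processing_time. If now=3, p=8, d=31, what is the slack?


Slack = due - current_time - processing
= 31 - 3 - 8
= 20


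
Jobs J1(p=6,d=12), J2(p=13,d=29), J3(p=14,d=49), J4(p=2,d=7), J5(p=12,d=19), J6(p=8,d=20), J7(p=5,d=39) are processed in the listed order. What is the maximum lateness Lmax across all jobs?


Lateness per job (L = C - d):
  J1: C=6, d=12, L=-6
  J2: C=19, d=29, L=-10
  J3: C=33, d=49, L=-16
  J4: C=35, d=7, L=28
  J5: C=47, d=19, L=28
  J6: C=55, d=20, L=35
  J7: C=60, d=39, L=21
Lmax = max(-6, -10, -16, 28, 28, 35, 21)
= 35


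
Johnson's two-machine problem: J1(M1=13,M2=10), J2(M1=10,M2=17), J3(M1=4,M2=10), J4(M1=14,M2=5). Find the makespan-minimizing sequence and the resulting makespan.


Johnson's rule:
Group 1 (M1≤M2, sort by M1): ['J3', 'J2']
Group 2 (M1>M2, sort desc M2): ['J1', 'J4']
Sequence: J3 → J2 → J1 → J4
Makespan calculation:
  J3: M1 done=4, M2 done=14
  J2: M1 done=14, M2 done=31
  J1: M1 done=27, M2 done=41
  J4: M1 done=41, M2 done=46
= Sequence: J3 → J2 → J1 → J4, Makespan: 46


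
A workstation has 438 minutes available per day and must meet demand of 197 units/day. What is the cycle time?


Cycle time = available time / demand
= 438 / 197
= 2.22 min/unit


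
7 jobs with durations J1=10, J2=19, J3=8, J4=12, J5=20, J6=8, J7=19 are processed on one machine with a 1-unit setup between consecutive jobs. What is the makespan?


Makespan = Σ processing + (n-1) × setup
= (10 + 19 + 8 + 12 + 20 + 8 + 19) + (7-1)×1
= 96 + 6
= 102 time units


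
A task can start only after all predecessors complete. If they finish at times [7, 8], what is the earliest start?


ES = max of all predecessor completion times
Predecessors: [7, 8]
ES = max(7, 8)
= 8


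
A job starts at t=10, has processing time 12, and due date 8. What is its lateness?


Completion = 10 + 12 = 22
Lateness = C - d = 22 - 8
= 14


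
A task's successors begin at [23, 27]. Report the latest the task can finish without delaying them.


LF = min of all successor start times
Successors start at: [23, 27]
LF = min(23, 27)
= 23


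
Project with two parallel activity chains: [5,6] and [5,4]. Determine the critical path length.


Path A: 5 + 6 = 11
Path B: 5 + 4 = 9
Critical path = longest = max(11, 9)
= 11 (Path A)


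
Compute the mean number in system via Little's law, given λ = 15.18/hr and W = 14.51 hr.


Little's law: L = λ × W
= 15.18 × 14.51
= 220.26


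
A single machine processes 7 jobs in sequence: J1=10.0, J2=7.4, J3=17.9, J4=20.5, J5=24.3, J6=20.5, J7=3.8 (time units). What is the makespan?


Sequential makespan: sum all processing times
= 10.0 + 7.4 + 17.9 + 20.5 + 24.3 + 20.5 + 3.8
= 104.4 time units


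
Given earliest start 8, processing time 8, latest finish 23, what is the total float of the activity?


EF = ES + duration = 8 + 8 = 16
LS = LF - duration = 23 - 8 = 15
Total Float = LF - EF = 23 - 16
(or LS - ES = 15 - 8)
= 7


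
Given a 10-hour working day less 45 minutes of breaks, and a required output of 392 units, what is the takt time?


Available = 10×60 - 45 = 555 min
Takt time = 555 / 392
= 1.42 min/unit


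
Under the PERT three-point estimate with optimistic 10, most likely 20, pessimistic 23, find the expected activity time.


te = (o + 4m + p) / 6
= (10 + 4×20 + 23) / 6
= (10 + 80 + 23) / 6
= 113 / 6
= 18.83


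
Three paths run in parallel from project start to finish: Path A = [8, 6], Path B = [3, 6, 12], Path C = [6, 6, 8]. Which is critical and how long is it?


Path A: 8 + 6 = 14
Path B: 3 + 6 + 12 = 21
Path C: 6 + 6 + 8 = 20
Critical path = longest = max(14, 21, 20)
= 21 (Path B)


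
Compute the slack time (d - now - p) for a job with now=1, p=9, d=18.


Slack = due - current_time - processing
= 18 - 1 - 9
= 8


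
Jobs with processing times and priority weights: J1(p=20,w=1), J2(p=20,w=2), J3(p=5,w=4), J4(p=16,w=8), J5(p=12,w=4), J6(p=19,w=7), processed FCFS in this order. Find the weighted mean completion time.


Completion times:
  J1: C=20, w×C=1×20=20
  J2: C=40, w×C=2×40=80
  J3: C=45, w×C=4×45=180
  J4: C=61, w×C=8×61=488
  J5: C=73, w×C=4×73=292
  J6: C=92, w×C=7×92=644
Sum w×C = 1704
Sum w = 26
Weighted avg = 1704/26
= 65.54
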